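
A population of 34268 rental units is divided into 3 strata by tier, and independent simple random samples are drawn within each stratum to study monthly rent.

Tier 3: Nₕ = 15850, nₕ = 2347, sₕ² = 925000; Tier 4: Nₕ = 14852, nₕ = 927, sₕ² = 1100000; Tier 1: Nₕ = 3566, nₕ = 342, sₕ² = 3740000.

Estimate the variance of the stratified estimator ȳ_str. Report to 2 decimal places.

Var(ȳ_str) = Σₕ Wₕ²(1 − fₕ)sₕ²/nₕ with Wₕ = Nₕ/N, N = 34268.
Tier 3: Wₕ = 0.46253064; term = 0.46253064²·(1 − 0.14807571)·925000/2347 = 71.830793.
Tier 4: Wₕ = 0.43340726; term = 0.43340726²·(1 − 0.06241584)·1100000/927 = 208.98522.
Tier 1: Wₕ = 0.10406210; term = 0.10406210²·(1 − 0.09590578)·3740000/342 = 107.06422.
Sum = 387.88023.

387.88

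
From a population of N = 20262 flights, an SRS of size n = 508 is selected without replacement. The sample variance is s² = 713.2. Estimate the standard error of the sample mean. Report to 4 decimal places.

Under SRS without replacement, Var(ȳ) = (1 − f)·s²/n with f = n/N = 508/20262 = 0.02507156.
Var(ȳ) = (1 − 0.02507156)·713.2/508 = 0.97492844·1.403937 = 1.3687381.
SE(ȳ) = √(1.3687381) = 1.1699.

1.1699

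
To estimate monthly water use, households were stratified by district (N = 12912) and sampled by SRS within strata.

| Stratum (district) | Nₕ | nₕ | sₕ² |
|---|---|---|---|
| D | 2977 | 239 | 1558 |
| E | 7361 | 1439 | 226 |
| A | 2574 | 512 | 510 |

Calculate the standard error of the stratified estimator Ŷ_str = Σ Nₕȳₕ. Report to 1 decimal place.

Var(Ŷ_str) = Σₕ Nₕ²(1 − fₕ)sₕ²/nₕ.
D: 2977²·(1 − 239/2977)·1558/239 = 5.313514 × 10^7.
E: 7361²·(1 − 1439/7361)·226/1439 = 6.8462518 × 10^6.
A: 2574²·(1 − 512/2574)·510/512 = 5.2868552 × 10^6.
Sum = 6.5268247 × 10^7.
SE = √(6.5268247 × 10^7) = 8078.9.

8078.9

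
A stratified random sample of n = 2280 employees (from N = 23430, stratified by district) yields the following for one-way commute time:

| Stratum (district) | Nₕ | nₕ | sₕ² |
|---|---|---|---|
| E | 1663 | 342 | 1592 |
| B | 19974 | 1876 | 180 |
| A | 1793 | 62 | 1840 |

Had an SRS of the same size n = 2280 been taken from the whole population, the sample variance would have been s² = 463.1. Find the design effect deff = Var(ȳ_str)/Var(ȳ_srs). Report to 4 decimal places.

Var(ȳ_str) = Σ Wₕ²(1−fₕ)sₕ²/nₕ with Wₕ = Nₕ/23430:
  E: (1663/23430)²·(1−342/1663)·1592/342 = 0.018628052
  B: (19974/23430)²·(1−1876/19974)·180/1876 = 0.063181615
  A: (1793/23430)²·(1−62/1793)·1840/62 = 0.16778723
  → Var(ȳ_str) = 0.2495969.
Var(ȳ_srs) = (1 − 2280/23430)·463.1/2280 = 0.18334878.
deff = 0.2495969 / 0.18334878 = 1.3613.

1.3613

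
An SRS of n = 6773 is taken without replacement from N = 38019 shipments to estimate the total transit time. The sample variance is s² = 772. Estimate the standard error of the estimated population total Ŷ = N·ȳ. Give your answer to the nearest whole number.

11636

Var(Ŷ) = N²·Var(ȳ) = N²·(1 − n/N)·s²/n.
f = 6773/38019 = 0.17814777; Var(ȳ) = 0.82185223·772/6773 = 0.093676351.
Var(Ŷ) = 38019² · 0.093676351 = 1.3540395 × 10^8.
SE(Ŷ) = √(1.3540395 × 10^8) = 11636.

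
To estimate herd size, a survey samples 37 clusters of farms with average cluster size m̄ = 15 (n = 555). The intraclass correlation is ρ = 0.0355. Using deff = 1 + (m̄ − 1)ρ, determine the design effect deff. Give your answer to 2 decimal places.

1.50

deff = 1 + (15 − 1)·0.0355 = 1 + 0.497 = 1.497.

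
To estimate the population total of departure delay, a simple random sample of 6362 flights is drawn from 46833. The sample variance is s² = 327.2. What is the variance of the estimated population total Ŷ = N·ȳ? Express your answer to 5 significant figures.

Var(Ŷ) = N²·Var(ȳ) = N²·(1 − n/N)·s²/n.
f = 6362/46833 = 0.13584438; Var(ȳ) = 0.86415562·327.2/6362 = 0.044443841.
Var(Ŷ) = 46833² · 0.044443841 = 9.7480005 × 10^7.

9.7480 × 10^7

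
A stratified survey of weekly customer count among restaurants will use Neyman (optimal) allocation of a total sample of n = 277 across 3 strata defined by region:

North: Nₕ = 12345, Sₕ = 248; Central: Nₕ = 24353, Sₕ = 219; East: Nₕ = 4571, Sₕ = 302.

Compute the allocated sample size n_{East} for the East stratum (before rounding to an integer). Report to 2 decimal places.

Neyman allocation: nₕ = n·NₕSₕ / Σⱼ NⱼSⱼ.
Σ NⱼSⱼ = 12345·248 + 24353·219 + 4571·302 = 9.775309 × 10^6.
n_{East} = 277·4571·302 / (9.775309 × 10^6) = 39.12.

39.12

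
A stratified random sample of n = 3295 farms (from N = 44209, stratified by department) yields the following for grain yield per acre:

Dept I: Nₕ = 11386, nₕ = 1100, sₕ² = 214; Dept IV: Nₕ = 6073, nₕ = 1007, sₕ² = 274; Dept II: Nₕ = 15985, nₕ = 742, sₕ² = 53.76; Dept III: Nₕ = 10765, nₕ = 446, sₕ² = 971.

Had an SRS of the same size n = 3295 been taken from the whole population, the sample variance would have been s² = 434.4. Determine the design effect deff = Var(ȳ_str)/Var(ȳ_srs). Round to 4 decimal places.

1.2189

Var(ȳ_str) = Σ Wₕ²(1−fₕ)sₕ²/nₕ with Wₕ = Nₕ/44209:
  Dept I: (11386/44209)²·(1−1100/11386)·214/1100 = 0.011657822
  Dept IV: (6073/44209)²·(1−1007/6073)·274/1007 = 0.0042831982
  Dept II: (15985/44209)²·(1−742/15985)·53.76/742 = 0.0090326891
  Dept III: (10765/44209)²·(1−446/10765)·971/446 = 0.12374129
  → Var(ȳ_str) = 0.148715.
Var(ȳ_srs) = (1 − 3295/44209)·434.4/3295 = 0.12201006.
deff = 0.148715 / 0.12201006 = 1.2189.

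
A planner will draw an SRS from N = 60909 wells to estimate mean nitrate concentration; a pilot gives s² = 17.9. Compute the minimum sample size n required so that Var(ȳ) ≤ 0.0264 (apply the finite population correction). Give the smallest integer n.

671

Without fpc, n₀ = s²/D = 17.9/0.0264 = 678.0303.
With fpc, (1 − n/N)·s²/n ≤ D requires n ≥ n₀/(1 + n₀/N) = 678.0303/(1 + 678.0303/60909) = 670.5657.
Rounding up, n = 671.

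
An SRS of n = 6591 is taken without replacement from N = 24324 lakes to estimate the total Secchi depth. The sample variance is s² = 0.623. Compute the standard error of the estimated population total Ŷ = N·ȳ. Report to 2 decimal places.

201.92

Var(Ŷ) = N²·Var(ȳ) = N²·(1 − n/N)·s²/n.
f = 6591/24324 = 0.27096695; Var(ȳ) = 0.72903305·0.623/6591 = 6.891027 × 10^-5.
Var(Ŷ) = 24324² · (6.891027 × 10^-5) = 40771.242.
SE(Ŷ) = √(40771.242) = 201.92.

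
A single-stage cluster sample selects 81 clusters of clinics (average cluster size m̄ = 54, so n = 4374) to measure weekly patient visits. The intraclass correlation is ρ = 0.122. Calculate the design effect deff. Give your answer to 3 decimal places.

deff = 1 + (54 − 1)·0.122 = 1 + 6.466 = 7.466.

7.466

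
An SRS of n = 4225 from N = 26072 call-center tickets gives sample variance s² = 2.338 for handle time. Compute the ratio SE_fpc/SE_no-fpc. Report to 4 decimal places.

0.9154

f = n/N = 4225/26072 = 0.16205124.
SE_no-fpc = √(s²/n) = 0.023523877; SE_fpc = √((1−f)s²/n) = 0.021533649.
Ratio = √(1−f) = 0.91539541.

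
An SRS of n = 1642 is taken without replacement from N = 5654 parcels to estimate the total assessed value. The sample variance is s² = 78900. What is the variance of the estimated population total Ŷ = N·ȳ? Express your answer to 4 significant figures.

Var(Ŷ) = N²·Var(ȳ) = N²·(1 − n/N)·s²/n.
f = 1642/5654 = 0.29041387; Var(ȳ) = 0.70958613·78900/1642 = 34.096435.
Var(Ŷ) = 5654² · 34.096435 = 1.0899852 × 10^9.

1.090 × 10^9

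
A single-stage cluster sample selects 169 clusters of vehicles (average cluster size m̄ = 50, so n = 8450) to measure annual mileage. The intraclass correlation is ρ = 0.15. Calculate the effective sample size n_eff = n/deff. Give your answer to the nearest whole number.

deff = 1 + (50 − 1)·0.15 = 1 + 7.35 = 8.35.
n_eff = 8450 / 8.35 = 1012.

1012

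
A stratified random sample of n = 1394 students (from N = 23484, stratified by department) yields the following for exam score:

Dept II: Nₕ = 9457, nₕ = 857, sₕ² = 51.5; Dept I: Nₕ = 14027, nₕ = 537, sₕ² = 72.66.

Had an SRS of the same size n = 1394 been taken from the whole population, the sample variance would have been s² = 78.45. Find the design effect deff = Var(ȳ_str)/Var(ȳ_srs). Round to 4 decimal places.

Var(ȳ_str) = Σ Wₕ²(1−fₕ)sₕ²/nₕ with Wₕ = Nₕ/23484:
  Dept II: (9457/23484)²·(1−857/9457)·51.5/857 = 0.0088620481
  Dept I: (14027/23484)²·(1−537/14027)·72.66/537 = 0.046425192
  → Var(ȳ_str) = 0.05528724.
Var(ȳ_srs) = (1 − 1394/23484)·78.45/1394 = 0.052936329.
deff = 0.05528724 / 0.052936329 = 1.0444.

1.0444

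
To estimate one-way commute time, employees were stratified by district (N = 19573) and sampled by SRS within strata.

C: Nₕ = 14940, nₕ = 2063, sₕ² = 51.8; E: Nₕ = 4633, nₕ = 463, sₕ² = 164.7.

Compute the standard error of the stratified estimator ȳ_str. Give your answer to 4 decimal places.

Var(ȳ_str) = Σₕ Wₕ²(1 − fₕ)sₕ²/nₕ with Wₕ = Nₕ/N, N = 19573.
C: Wₕ = 0.76329638; term = 0.76329638²·(1 − 0.13808568)·51.8/2063 = 0.012609011.
E: Wₕ = 0.23670362; term = 0.23670362²·(1 − 0.09993525)·164.7/463 = 0.017938915.
Sum = 0.030547926.
SE = √(0.030547926) = 0.1748.

0.1748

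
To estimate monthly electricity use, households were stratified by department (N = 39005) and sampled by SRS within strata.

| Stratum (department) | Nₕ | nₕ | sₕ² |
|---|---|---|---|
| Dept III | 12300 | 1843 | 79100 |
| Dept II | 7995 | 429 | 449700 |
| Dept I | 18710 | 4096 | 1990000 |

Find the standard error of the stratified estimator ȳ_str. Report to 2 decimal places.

Var(ȳ_str) = Σₕ Wₕ²(1 − fₕ)sₕ²/nₕ with Wₕ = Nₕ/N, N = 39005.
Dept III: Wₕ = 0.31534419; term = 0.31534419²·(1 − 0.14983740)·79100/1843 = 3.6284639.
Dept II: Wₕ = 0.20497372; term = 0.20497372²·(1 − 0.05365854)·449700/429 = 41.678285.
Dept I: Wₕ = 0.47968209; term = 0.47968209²·(1 − 0.21892036)·1990000/4096 = 87.316326.
Sum = 132.62307.
SE = √(132.62307) = 11.52.

11.52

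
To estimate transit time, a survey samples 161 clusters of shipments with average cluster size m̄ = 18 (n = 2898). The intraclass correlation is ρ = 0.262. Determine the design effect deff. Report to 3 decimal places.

5.454

deff = 1 + (18 − 1)·0.262 = 1 + 4.454 = 5.454.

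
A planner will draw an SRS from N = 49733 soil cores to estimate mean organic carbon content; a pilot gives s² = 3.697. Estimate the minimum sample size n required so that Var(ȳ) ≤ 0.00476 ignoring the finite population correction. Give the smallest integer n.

Without fpc, n₀ = s²/D = 3.697/0.00476 = 776.6807.
Rounding up, n = 777.

777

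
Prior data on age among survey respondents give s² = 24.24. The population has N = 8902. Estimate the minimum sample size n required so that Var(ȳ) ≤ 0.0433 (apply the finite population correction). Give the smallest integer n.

Without fpc, n₀ = s²/D = 24.24/0.0433 = 559.8152.
With fpc, (1 − n/N)·s²/n ≤ D requires n ≥ n₀/(1 + n₀/N) = 559.8152/(1 + 559.8152/8902) = 526.6933.
Rounding up, n = 527.

527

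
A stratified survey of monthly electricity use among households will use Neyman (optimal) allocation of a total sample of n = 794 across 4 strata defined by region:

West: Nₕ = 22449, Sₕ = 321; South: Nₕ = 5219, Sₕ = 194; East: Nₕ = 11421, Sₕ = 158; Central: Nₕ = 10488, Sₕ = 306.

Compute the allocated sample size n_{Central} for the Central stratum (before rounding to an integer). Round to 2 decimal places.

192.57

Neyman allocation: nₕ = n·NₕSₕ / Σⱼ NⱼSⱼ.
Σ NⱼSⱼ = 22449·321 + 5219·194 + 11421·158 + 10488·306 = 1.3232461 × 10^7.
n_{Central} = 794·10488·306 / (1.3232461 × 10^7) = 192.57.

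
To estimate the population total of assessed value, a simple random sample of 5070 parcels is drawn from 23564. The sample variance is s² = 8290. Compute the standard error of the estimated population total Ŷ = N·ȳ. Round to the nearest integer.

26694

Var(Ŷ) = N²·Var(ȳ) = N²·(1 − n/N)·s²/n.
f = 5070/23564 = 0.21515872; Var(ȳ) = 0.78484128·8290/5070 = 1.2833006.
Var(Ŷ) = 23564² · 1.2833006 = 7.1256818 × 10^8.
SE(Ŷ) = √(7.1256818 × 10^8) = 26694.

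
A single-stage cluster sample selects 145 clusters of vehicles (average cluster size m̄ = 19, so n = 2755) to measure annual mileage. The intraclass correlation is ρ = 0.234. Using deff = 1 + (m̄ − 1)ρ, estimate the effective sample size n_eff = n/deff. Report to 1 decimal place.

528.6

deff = 1 + (19 − 1)·0.234 = 1 + 4.212 = 5.212.
n_eff = 2755 / 5.212 = 528.6.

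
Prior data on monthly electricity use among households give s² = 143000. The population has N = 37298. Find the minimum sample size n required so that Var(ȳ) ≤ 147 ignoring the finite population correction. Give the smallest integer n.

Without fpc, n₀ = s²/D = 143000/147 = 972.7891.
Rounding up, n = 973.

973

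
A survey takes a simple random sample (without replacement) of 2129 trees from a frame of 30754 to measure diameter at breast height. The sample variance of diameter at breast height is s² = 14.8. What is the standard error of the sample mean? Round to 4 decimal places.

Under SRS without replacement, Var(ȳ) = (1 − f)·s²/n with f = n/N = 2129/30754 = 0.06922677.
Var(ȳ) = (1 − 0.06922677)·14.8/2129 = 0.93077323·0.0069516205 = 0.0064703823.
SE(ȳ) = √(0.0064703823) = 0.0804.

0.0804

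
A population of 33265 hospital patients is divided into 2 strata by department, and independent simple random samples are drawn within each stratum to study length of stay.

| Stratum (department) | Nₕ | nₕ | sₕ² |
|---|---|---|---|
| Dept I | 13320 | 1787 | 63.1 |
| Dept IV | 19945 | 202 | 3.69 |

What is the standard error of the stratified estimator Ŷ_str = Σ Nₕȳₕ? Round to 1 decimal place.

Var(Ŷ_str) = Σₕ Nₕ²(1 − fₕ)sₕ²/nₕ.
Dept I: 13320²·(1 − 1787/13320)·63.1/1787 = 5.4243952 × 10^6.
Dept IV: 19945²·(1 − 202/19945)·3.69/202 = 7.1932008 × 10^6.
Sum = 1.2617596 × 10^7.
SE = √(1.2617596 × 10^7) = 3552.1.

3552.1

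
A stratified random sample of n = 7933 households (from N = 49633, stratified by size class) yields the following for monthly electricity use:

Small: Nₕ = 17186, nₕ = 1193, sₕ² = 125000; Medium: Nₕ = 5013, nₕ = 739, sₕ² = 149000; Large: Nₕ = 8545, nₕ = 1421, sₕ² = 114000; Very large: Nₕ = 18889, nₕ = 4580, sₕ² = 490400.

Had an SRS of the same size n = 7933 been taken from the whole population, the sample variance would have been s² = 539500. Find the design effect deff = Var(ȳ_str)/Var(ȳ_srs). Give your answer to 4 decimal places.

Var(ȳ_str) = Σ Wₕ²(1−fₕ)sₕ²/nₕ with Wₕ = Nₕ/49633:
  Small: (17186/49633)²·(1−1193/17186)·125000/1193 = 11.690505
  Medium: (5013/49633)²·(1−739/5013)·149000/739 = 1.7536099
  Large: (8545/49633)²·(1−1421/8545)·114000/1421 = 1.9824658
  Very large: (18889/49633)²·(1−4580/18889)·490400/4580 = 11.747952
  → Var(ȳ_str) = 27.174533.
Var(ȳ_srs) = (1 − 7933/49633)·539500/7933 = 57.137275.
deff = 27.174533 / 57.137275 = 0.4756.

0.4756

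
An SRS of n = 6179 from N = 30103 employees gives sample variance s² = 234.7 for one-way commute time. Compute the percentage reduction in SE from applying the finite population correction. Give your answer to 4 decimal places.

f = n/N = 6179/30103 = 0.20526193.
SE_no-fpc = √(s²/n) = 0.19489354; SE_fpc = √((1−f)s²/n) = 0.17374386.
Ratio = √(1−f) = 0.89148083. Reduction = 100·(1 − 0.89148083) = 10.8519%.

10.8519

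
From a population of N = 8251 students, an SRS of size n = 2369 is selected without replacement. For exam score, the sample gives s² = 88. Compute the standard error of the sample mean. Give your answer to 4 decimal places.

0.1627

Under SRS without replacement, Var(ȳ) = (1 − f)·s²/n with f = n/N = 2369/8251 = 0.28711671.
Var(ȳ) = (1 − 0.28711671)·88/2369 = 0.71288329·0.037146475 = 0.026481101.
SE(ȳ) = √(0.026481101) = 0.1627.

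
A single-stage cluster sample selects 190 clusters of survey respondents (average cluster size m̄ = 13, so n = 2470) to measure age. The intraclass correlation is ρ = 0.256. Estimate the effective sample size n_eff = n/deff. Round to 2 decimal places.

deff = 1 + (13 − 1)·0.256 = 1 + 3.072 = 4.072.
n_eff = 2470 / 4.072 = 606.58.

606.58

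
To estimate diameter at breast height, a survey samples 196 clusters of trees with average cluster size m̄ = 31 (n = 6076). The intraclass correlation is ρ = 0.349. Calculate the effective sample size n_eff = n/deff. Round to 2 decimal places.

529.73

deff = 1 + (31 − 1)·0.349 = 1 + 10.47 = 11.47.
n_eff = 6076 / 11.47 = 529.73.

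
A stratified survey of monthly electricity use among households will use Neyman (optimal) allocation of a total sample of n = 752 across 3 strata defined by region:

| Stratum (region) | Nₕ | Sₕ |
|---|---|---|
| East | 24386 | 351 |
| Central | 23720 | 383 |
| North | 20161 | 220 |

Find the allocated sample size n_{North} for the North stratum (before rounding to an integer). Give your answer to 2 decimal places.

Neyman allocation: nₕ = n·NₕSₕ / Σⱼ NⱼSⱼ.
Σ NⱼSⱼ = 24386·351 + 23720·383 + 20161·220 = 2.2079666 × 10^7.
n_{North} = 752·20161·220 / (2.2079666 × 10^7) = 151.06.

151.06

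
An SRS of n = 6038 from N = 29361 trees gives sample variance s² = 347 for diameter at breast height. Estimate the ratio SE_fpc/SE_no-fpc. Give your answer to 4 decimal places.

f = n/N = 6038/29361 = 0.20564695.
SE_no-fpc = √(s²/n) = 0.23972768; SE_fpc = √((1−f)s²/n) = 0.21366086.
Ratio = √(1−f) = 0.89126486.

0.8913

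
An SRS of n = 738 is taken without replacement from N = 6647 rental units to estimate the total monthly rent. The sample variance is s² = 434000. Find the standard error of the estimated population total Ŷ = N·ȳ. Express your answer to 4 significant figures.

152000

Var(Ŷ) = N²·Var(ȳ) = N²·(1 − n/N)·s²/n.
f = 738/6647 = 0.11102753; Var(ȳ) = 0.88897247·434000/738 = 522.78327.
Var(Ŷ) = 6647² · 522.78327 = 2.3097929 × 10^10.
SE(Ŷ) = √(2.3097929 × 10^10) = 152000.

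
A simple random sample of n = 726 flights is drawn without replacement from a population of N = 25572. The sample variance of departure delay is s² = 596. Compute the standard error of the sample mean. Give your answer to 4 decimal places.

Under SRS without replacement, Var(ȳ) = (1 − f)·s²/n with f = n/N = 726/25572 = 0.02839043.
Var(ȳ) = (1 − 0.02839043)·596/726 = 0.97160957·0.82093664 = 0.7976299.
SE(ȳ) = √(0.7976299) = 0.8931.

0.8931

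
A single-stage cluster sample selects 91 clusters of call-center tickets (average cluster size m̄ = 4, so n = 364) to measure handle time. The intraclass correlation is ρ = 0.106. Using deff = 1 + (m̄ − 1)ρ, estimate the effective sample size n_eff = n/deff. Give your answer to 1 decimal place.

276.2

deff = 1 + (4 − 1)·0.106 = 1 + 0.318 = 1.318.
n_eff = 364 / 1.318 = 276.2.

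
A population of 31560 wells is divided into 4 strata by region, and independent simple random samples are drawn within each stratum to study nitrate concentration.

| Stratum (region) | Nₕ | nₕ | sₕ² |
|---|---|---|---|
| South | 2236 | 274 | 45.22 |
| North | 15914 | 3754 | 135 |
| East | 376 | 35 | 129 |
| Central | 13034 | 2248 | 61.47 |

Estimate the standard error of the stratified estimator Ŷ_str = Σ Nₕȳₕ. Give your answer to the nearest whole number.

Var(Ŷ_str) = Σₕ Nₕ²(1 − fₕ)sₕ²/nₕ.
South: 2236²·(1 − 274/2236)·45.22/274 = 724020.39.
North: 15914²·(1 − 3754/15914)·135/3754 = 6.9590896 × 10^6.
East: 376²·(1 − 35/376)·129/35 = 472567.54.
Central: 13034²·(1 − 2248/13034)·61.47/2248 = 3.8441917 × 10^6.
Sum = 1.1999869 × 10^7.
SE = √(1.1999869 × 10^7) = 3464.

3464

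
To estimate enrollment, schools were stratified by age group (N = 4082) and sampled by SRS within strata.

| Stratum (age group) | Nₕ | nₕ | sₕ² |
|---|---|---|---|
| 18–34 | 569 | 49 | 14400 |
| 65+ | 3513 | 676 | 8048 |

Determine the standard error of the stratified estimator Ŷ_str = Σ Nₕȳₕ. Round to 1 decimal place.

14339.0

Var(Ŷ_str) = Σₕ Nₕ²(1 − fₕ)sₕ²/nₕ.
18–34: 569²·(1 − 49/569)·14400/49 = 8.695249 × 10^7.
65+: 3513²·(1 − 676/3513)·8048/676 = 1.1865301 × 10^8.
Sum = 2.056055 × 10^8.
SE = √(2.056055 × 10^8) = 14339.0.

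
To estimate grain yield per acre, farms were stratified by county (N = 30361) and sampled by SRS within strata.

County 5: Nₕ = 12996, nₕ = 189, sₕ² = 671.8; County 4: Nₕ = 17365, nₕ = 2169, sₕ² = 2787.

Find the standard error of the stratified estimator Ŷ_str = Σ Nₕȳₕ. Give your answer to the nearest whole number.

Var(Ŷ_str) = Σₕ Nₕ²(1 − fₕ)sₕ²/nₕ.
County 5: 12996²·(1 − 189/12996)·671.8/189 = 5.9160973 × 10^8.
County 4: 17365²·(1 − 2169/17365)·2787/2169 = 3.3906385 × 10^8.
Sum = 9.3067358 × 10^8.
SE = √(9.3067358 × 10^8) = 30507.

30507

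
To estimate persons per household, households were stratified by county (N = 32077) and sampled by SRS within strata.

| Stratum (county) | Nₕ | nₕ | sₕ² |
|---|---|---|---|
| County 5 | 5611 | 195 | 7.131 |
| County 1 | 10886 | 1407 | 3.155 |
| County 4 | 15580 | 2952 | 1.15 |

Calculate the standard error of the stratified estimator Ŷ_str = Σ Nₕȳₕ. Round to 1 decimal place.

Var(Ŷ_str) = Σₕ Nₕ²(1 − fₕ)sₕ²/nₕ.
County 5: 5611²·(1 − 195/5611)·7.131/195 = 1.1113088 × 10^6.
County 1: 10886²·(1 − 1407/10886)·3.155/1407 = 231385.49.
County 4: 15580²·(1 − 2952/15580)·1.15/2952 = 76644.944.
Sum = 1.4193392 × 10^6.
SE = √(1.4193392 × 10^6) = 1191.4.

1191.4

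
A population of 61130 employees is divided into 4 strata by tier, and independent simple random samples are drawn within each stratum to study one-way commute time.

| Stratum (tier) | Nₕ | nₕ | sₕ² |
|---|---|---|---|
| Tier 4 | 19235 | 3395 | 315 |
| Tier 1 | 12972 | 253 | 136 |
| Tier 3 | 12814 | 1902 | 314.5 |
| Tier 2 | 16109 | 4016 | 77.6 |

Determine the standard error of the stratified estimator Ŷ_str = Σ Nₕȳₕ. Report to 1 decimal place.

11993.5

Var(Ŷ_str) = Σₕ Nₕ²(1 − fₕ)sₕ²/nₕ.
Tier 4: 19235²·(1 − 3395/19235)·315/3395 = 2.8269501 × 10^7.
Tier 1: 12972²·(1 − 253/12972)·136/253 = 8.8690743 × 10^7.
Tier 3: 12814²·(1 − 1902/12814)·314.5/1902 = 2.3120606 × 10^7.
Tier 2: 16109²·(1 − 4016/16109)·77.6/4016 = 3.7641823 × 10^6.
Sum = 1.4384503 × 10^8.
SE = √(1.4384503 × 10^8) = 11993.5.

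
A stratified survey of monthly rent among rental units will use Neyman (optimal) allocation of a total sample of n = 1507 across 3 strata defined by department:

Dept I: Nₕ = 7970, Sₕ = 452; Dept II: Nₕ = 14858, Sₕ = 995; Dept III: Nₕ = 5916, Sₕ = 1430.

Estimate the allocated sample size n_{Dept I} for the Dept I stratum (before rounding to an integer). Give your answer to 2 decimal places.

202.22

Neyman allocation: nₕ = n·NₕSₕ / Σⱼ NⱼSⱼ.
Σ NⱼSⱼ = 7970·452 + 14858·995 + 5916·1430 = 2.684603 × 10^7.
n_{Dept I} = 1507·7970·452 / (2.684603 × 10^7) = 202.22.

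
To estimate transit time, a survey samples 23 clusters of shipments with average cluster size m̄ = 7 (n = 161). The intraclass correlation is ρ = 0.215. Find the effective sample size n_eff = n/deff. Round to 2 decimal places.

70.31

deff = 1 + (7 − 1)·0.215 = 1 + 1.29 = 2.29.
n_eff = 161 / 2.29 = 70.31.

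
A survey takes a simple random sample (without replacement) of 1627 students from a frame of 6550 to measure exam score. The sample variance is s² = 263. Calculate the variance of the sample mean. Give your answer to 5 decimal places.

0.12149

Under SRS without replacement, Var(ȳ) = (1 − f)·s²/n with f = n/N = 1627/6550 = 0.24839695.
Var(ȳ) = (1 − 0.24839695)·263/1627 = 0.75160305·0.1616472 = 0.12149453.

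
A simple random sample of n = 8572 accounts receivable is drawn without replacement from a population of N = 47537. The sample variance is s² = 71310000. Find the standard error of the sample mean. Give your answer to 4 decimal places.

82.5763

Under SRS without replacement, Var(ȳ) = (1 − f)·s²/n with f = n/N = 8572/47537 = 0.18032270.
Var(ȳ) = (1 − 0.18032270)·71310000/8572 = 0.81967730·8318.9454 = 6818.8507.
SE(ȳ) = √(6818.8507) = 82.5763.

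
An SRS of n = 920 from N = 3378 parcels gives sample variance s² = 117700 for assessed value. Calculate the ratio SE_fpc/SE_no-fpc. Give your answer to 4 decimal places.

0.8530

f = n/N = 920/3378 = 0.27235050.
SE_no-fpc = √(s²/n) = 11.310826; SE_fpc = √((1−f)s²/n) = 9.648403.
Ratio = √(1−f) = 0.85302374.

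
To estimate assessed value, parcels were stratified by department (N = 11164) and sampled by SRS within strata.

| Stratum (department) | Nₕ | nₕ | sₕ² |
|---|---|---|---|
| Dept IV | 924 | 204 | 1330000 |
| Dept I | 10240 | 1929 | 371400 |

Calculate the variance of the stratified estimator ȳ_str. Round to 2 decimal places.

Var(ȳ_str) = Σₕ Wₕ²(1 − fₕ)sₕ²/nₕ with Wₕ = Nₕ/N, N = 11164.
Dept IV: Wₕ = 0.08276603; term = 0.08276603²·(1 − 0.22077922)·1330000/204 = 34.800564.
Dept I: Wₕ = 0.91723397; term = 0.91723397²·(1 − 0.18837891)·371400/1929 = 131.46897.
Sum = 166.26953.

166.27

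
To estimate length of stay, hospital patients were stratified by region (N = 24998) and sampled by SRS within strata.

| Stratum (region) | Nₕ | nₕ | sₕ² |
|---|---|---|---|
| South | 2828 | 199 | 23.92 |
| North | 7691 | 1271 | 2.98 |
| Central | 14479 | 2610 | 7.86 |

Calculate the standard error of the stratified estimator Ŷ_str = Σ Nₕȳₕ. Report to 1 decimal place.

Var(Ŷ_str) = Σₕ Nₕ²(1 − fₕ)sₕ²/nₕ.
South: 2828²·(1 − 199/2828)·23.92/199 = 893671.87.
North: 7691²·(1 − 1271/7691)·2.98/1271 = 115768.01.
Central: 14479²·(1 − 2610/14479)·7.86/2610 = 517529.05.
Sum = 1.5269689 × 10^6.
SE = √(1.5269689 × 10^6) = 1235.7.

1235.7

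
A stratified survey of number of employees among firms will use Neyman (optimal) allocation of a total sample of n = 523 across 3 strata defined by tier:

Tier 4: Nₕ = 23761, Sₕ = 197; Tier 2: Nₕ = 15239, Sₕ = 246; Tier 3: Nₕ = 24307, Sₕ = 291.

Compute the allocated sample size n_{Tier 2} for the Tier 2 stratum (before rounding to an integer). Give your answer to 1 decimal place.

126.5

Neyman allocation: nₕ = n·NₕSₕ / Σⱼ NⱼSⱼ.
Σ NⱼSⱼ = 23761·197 + 15239·246 + 24307·291 = 1.5503048 × 10^7.
n_{Tier 2} = 523·15239·246 / (1.5503048 × 10^7) = 126.5.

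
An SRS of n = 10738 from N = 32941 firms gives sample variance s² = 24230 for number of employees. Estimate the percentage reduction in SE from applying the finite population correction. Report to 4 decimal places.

f = n/N = 10738/32941 = 0.32597675.
SE_no-fpc = √(s²/n) = 1.5021559; SE_fpc = √((1−f)s²/n) = 1.2332538.
Ratio = √(1−f) = 0.82098919. Reduction = 100·(1 − 0.82098919) = 17.9011%.

17.9011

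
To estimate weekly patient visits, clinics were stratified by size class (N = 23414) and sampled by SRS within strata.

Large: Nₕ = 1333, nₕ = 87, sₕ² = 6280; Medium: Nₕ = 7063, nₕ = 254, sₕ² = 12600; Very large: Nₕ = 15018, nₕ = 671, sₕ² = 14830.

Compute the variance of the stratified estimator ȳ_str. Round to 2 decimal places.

13.26

Var(ȳ_str) = Σₕ Wₕ²(1 − fₕ)sₕ²/nₕ with Wₕ = Nₕ/N, N = 23414.
Large: Wₕ = 0.05693175; term = 0.05693175²·(1 − 0.06526632)·6280/87 = 0.21869425.
Medium: Wₕ = 0.30165713; term = 0.30165713²·(1 − 0.03596206)·12600/254 = 4.3516919.
Very large: Wₕ = 0.64141112; term = 0.64141112²·(1 − 0.04467972)·14830/671 = 8.6864155.
Sum = 13.256802.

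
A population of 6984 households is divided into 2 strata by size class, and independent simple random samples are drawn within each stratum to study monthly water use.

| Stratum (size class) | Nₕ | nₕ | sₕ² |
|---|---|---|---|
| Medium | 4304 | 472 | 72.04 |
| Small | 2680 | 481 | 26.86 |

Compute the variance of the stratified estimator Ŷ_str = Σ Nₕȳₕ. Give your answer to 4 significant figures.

2.846 × 10^6

Var(Ŷ_str) = Σₕ Nₕ²(1 − fₕ)sₕ²/nₕ.
Medium: 4304²·(1 − 472/4304)·72.04/472 = 2.5172681 × 10^6.
Small: 2680²·(1 − 481/2680)·26.86/481 = 329094.75.
Sum = 2.8463629 × 10^6.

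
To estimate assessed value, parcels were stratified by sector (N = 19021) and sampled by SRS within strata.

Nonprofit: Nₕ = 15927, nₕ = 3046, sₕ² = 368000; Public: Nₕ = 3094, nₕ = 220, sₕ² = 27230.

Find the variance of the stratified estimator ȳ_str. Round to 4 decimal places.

71.5490

Var(ȳ_str) = Σₕ Wₕ²(1 − fₕ)sₕ²/nₕ with Wₕ = Nₕ/N, N = 19021.
Nonprofit: Wₕ = 0.83733768; term = 0.83733768²·(1 − 0.19124757)·368000/3046 = 68.506975.
Public: Wₕ = 0.16266232; term = 0.16266232²·(1 − 0.07110537)·27230/220 = 3.042043.
Sum = 71.549018.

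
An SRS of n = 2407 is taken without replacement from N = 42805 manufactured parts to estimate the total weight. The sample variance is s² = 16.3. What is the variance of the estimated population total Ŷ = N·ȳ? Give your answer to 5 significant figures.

Var(Ŷ) = N²·Var(ȳ) = N²·(1 − n/N)·s²/n.
f = 2407/42805 = 0.05623175; Var(ȳ) = 0.94376825·16.3/2407 = 0.0063911186.
Var(Ŷ) = 42805² · 0.0063911186 = 1.1710242 × 10^7.

1.1710 × 10^7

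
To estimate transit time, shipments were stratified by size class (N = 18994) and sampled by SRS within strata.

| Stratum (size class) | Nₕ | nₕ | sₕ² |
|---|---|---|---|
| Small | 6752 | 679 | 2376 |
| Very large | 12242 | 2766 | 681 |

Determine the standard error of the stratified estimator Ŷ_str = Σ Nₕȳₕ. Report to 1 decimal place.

13116.7

Var(Ŷ_str) = Σₕ Nₕ²(1 − fₕ)sₕ²/nₕ.
Small: 6752²·(1 − 679/6752)·2376/679 = 1.4348694 × 10^8.
Very large: 12242²·(1 − 2766/12242)·681/2766 = 2.8560931 × 10^7.
Sum = 1.7204787 × 10^8.
SE = √(1.7204787 × 10^8) = 13116.7.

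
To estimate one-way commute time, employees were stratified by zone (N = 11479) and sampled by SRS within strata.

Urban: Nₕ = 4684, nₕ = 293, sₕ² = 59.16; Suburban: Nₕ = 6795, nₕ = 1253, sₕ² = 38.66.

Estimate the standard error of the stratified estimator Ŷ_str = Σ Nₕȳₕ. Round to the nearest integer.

2305

Var(Ŷ_str) = Σₕ Nₕ²(1 − fₕ)sₕ²/nₕ.
Urban: 4684²·(1 − 293/4684)·59.16/293 = 4.1527986 × 10^6.
Suburban: 6795²·(1 − 1253/6795)·38.66/1253 = 1.1618947 × 10^6.
Sum = 5.3146933 × 10^6.
SE = √(5.3146933 × 10^6) = 2305.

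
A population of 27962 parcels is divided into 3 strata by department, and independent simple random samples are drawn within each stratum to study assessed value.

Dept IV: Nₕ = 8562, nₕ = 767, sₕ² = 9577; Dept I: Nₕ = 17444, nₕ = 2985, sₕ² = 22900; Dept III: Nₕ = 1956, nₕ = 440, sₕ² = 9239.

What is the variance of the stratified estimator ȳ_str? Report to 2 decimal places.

Var(ȳ_str) = Σₕ Wₕ²(1 − fₕ)sₕ²/nₕ with Wₕ = Nₕ/N, N = 27962.
Dept IV: Wₕ = 0.30620127; term = 0.30620127²·(1 − 0.08958187)·9577/767 = 1.0658326.
Dept I: Wₕ = 0.62384665; term = 0.62384665²·(1 − 0.17111901)·22900/2985 = 2.4747938.
Dept III: Wₕ = 0.06995208; term = 0.06995208²·(1 − 0.22494888)·9239/440 = 0.079634981.
Sum = 3.6202614.

3.62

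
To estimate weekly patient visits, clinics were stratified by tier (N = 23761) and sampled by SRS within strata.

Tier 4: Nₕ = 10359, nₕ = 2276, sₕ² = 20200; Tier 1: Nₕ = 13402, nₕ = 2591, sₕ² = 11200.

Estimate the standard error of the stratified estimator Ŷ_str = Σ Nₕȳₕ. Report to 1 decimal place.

Var(Ŷ_str) = Σₕ Nₕ²(1 − fₕ)sₕ²/nₕ.
Tier 4: 10359²·(1 − 2276/10359)·20200/2276 = 7.4313809 × 10^8.
Tier 1: 13402²·(1 − 2591/13402)·11200/2591 = 6.2630531 × 10^8.
Sum = 1.3694434 × 10^9.
SE = √(1.3694434 × 10^9) = 37006.0.

37006.0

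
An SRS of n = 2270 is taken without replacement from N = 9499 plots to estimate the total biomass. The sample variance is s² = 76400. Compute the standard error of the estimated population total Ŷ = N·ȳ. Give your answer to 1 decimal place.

Var(Ŷ) = N²·Var(ȳ) = N²·(1 − n/N)·s²/n.
f = 2270/9499 = 0.23897252; Var(ȳ) = 0.76102748·76400/2270 = 25.613436.
Var(Ŷ) = 9499² · 25.613436 = 2.311126 × 10^9.
SE(Ŷ) = √(2.311126 × 10^9) = 48074.2.

48074.2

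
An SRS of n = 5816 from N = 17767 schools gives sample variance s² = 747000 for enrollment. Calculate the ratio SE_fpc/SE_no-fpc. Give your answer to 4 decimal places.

f = n/N = 5816/17767 = 0.32734846.
SE_no-fpc = √(s²/n) = 11.333084; SE_fpc = √((1−f)s²/n) = 9.2948669.
Ratio = √(1−f) = 0.82015337.

0.8202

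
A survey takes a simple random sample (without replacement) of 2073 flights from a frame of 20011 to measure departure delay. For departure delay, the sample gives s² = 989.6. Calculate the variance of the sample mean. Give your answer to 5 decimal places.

Under SRS without replacement, Var(ȳ) = (1 − f)·s²/n with f = n/N = 2073/20011 = 0.10359302.
Var(ȳ) = (1 − 0.10359302)·989.6/2073 = 0.89640698·0.47737578 = 0.42792298.

0.42792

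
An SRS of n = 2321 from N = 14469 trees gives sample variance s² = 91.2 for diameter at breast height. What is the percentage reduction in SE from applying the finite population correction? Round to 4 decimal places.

f = n/N = 2321/14469 = 0.16041192.
SE_no-fpc = √(s²/n) = 0.19822565; SE_fpc = √((1−f)s²/n) = 0.18163226.
Ratio = √(1−f) = 0.91629039. Reduction = 100·(1 − 0.91629039) = 8.3710%.

8.3710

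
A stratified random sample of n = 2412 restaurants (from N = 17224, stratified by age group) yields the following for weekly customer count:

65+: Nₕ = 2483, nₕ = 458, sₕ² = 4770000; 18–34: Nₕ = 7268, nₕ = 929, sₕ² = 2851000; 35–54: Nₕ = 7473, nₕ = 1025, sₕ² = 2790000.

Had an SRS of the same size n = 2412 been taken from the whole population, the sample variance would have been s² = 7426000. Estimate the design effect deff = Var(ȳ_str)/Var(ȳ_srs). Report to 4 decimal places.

Var(ȳ_str) = Σ Wₕ²(1−fₕ)sₕ²/nₕ with Wₕ = Nₕ/17224:
  65+: (2483/17224)²·(1−458/2483)·4770000/458 = 176.51703
  18–34: (7268/17224)²·(1−929/7268)·2851000/929 = 476.59462
  35–54: (7473/17224)²·(1−1025/7473)·2790000/1025 = 442.11201
  → Var(ȳ_str) = 1095.2237.
Var(ȳ_srs) = (1 − 2412/17224)·7426000/2412 = 2647.6302.
deff = 1095.2237 / 2647.6302 = 0.4137.

0.4137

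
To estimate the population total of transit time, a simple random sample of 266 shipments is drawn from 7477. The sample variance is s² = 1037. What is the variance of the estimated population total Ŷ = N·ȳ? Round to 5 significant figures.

Var(Ŷ) = N²·Var(ȳ) = N²·(1 − n/N)·s²/n.
f = 266/7477 = 0.03557577; Var(ȳ) = 0.96442423·1037/266 = 3.7598043.
Var(Ŷ) = 7477² · 3.7598043 = 2.1019385 × 10^8.

2.1019 × 10^8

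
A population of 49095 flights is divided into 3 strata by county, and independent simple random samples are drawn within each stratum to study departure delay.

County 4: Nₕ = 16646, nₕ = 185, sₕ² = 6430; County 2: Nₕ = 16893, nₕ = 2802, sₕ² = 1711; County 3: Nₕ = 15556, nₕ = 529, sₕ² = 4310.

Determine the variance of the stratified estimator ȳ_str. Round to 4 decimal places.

Var(ȳ_str) = Σₕ Wₕ²(1 − fₕ)sₕ²/nₕ with Wₕ = Nₕ/N, N = 49095.
County 4: Wₕ = 0.33905693; term = 0.33905693²·(1 − 0.01111378)·6430/185 = 3.9512164.
County 2: Wₕ = 0.34408799; term = 0.34408799²·(1 − 0.16586752)·1711/2802 = 0.060305365.
County 3: Wₕ = 0.31685508; term = 0.31685508²·(1 − 0.03400617)·4310/529 = 0.79016409.
Sum = 4.8016859.

4.8017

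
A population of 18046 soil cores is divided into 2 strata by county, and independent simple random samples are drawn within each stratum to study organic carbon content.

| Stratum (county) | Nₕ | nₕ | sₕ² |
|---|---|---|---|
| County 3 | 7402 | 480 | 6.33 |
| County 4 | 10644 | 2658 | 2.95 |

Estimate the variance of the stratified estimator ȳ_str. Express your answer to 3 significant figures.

Var(ȳ_str) = Σₕ Wₕ²(1 − fₕ)sₕ²/nₕ with Wₕ = Nₕ/N, N = 18046.
County 3: Wₕ = 0.41017400; term = 0.41017400²·(1 − 0.06484734)·6.33/480 = 0.0020748239.
County 4: Wₕ = 0.58982600; term = 0.58982600²·(1 − 0.24971815)·2.95/2658 = 2.8969387 × 10^-4.
Sum = 0.0023645178.

0.00236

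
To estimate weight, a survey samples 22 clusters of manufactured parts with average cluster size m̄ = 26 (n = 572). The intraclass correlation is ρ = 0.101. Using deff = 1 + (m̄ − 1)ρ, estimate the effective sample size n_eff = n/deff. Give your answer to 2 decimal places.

deff = 1 + (26 − 1)·0.101 = 1 + 2.525 = 3.525.
n_eff = 572 / 3.525 = 162.27.

162.27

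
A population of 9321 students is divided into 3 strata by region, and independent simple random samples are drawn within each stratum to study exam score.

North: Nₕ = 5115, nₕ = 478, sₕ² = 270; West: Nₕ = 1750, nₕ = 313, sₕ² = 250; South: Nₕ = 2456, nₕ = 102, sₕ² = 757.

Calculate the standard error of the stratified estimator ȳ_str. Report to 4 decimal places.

Var(ȳ_str) = Σₕ Wₕ²(1 − fₕ)sₕ²/nₕ with Wₕ = Nₕ/N, N = 9321.
North: Wₕ = 0.54876086; term = 0.54876086²·(1 − 0.09345064)·270/478 = 0.15420327.
West: Wₕ = 0.18774810; term = 0.18774810²·(1 − 0.17885714)·250/313 = 0.02311881.
South: Wₕ = 0.26349104; term = 0.26349104²·(1 − 0.04153094)·757/102 = 0.49386189.
Sum = 0.67118397.
SE = √(0.67118397) = 0.8193.

0.8193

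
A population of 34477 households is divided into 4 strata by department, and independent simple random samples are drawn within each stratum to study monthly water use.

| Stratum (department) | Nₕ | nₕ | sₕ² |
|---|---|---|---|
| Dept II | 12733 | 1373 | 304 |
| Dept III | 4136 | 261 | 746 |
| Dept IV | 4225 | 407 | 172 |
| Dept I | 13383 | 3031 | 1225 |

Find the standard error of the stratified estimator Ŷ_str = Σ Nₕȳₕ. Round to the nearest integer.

11859

Var(Ŷ_str) = Σₕ Nₕ²(1 − fₕ)sₕ²/nₕ.
Dept II: 12733²·(1 − 1373/12733)·304/1373 = 3.2026694 × 10^7.
Dept III: 4136²·(1 − 261/4136)·746/261 = 4.5808973 × 10^7.
Dept IV: 4225²·(1 − 407/4225)·172/407 = 6.8170531 × 10^6.
Dept I: 13383²·(1 − 3031/13383)·1225/3031 = 5.5992247 × 10^7.
Sum = 1.4064497 × 10^8.
SE = √(1.4064497 × 10^8) = 11859.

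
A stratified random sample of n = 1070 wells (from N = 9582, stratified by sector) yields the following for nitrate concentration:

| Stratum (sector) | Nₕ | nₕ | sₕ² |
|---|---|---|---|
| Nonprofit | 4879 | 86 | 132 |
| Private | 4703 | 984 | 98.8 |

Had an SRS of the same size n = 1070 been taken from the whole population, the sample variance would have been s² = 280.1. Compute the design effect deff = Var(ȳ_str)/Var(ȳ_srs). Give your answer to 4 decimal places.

1.7634

Var(ȳ_str) = Σ Wₕ²(1−fₕ)sₕ²/nₕ with Wₕ = Nₕ/9582:
  Nonprofit: (4879/9582)²·(1−86/4879)·132/86 = 0.39093216
  Private: (4703/9582)²·(1−984/4703)·98.8/984 = 0.019127168
  → Var(ȳ_str) = 0.41005933.
Var(ȳ_srs) = (1 − 1070/9582)·280.1/1070 = 0.23254381.
deff = 0.41005933 / 0.23254381 = 1.7634.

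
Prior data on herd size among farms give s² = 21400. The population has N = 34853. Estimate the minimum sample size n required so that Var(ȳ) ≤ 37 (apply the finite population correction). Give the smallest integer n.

Without fpc, n₀ = s²/D = 21400/37 = 578.3784.
With fpc, (1 − n/N)·s²/n ≤ D requires n ≥ n₀/(1 + n₀/N) = 578.3784/(1 + 578.3784/34853) = 568.9370.
Rounding up, n = 569.

569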